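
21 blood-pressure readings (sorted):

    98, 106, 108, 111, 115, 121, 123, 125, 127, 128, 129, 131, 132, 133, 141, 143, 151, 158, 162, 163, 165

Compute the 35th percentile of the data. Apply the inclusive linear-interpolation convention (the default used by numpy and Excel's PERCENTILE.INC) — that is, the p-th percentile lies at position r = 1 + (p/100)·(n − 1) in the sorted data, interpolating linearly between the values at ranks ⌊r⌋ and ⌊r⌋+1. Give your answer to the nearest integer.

125

n = 21.
r = 1 + (35/100)·(21 − 1) = 1 + 7 = 8.
r is an integer, so P35 is the value at rank 8: 125.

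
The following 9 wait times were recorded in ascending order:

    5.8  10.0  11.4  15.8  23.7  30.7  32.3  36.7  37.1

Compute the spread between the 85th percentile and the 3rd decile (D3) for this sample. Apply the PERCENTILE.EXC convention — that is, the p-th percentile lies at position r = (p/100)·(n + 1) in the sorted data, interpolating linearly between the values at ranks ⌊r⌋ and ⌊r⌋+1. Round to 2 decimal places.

25.50

n = 9.
P30: r = 3 (integer) → 11.4.
P85: r = 8.5; ranks 8–9 are 36.7, 37.1; interpolating gives 36.9.
Difference: 36.9 − 11.4 = 25.5.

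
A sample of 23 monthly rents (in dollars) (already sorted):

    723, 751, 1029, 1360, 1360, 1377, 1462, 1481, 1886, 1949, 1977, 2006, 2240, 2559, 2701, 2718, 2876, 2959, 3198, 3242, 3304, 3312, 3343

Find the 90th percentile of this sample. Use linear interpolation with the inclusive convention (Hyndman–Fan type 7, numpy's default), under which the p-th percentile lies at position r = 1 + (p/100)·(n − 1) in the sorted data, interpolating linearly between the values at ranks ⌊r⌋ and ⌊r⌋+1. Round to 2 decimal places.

3291.60

n = 23.
r = 1 + (90/100)·(23 − 1) = 1 + 19.8 = 20.8.
Rank 20 is 3242 and rank 21 is 3304.
Interpolate: 3242 + 0.8·(3304 − 3242) = 3242 + 0.8·62 = 3291.6.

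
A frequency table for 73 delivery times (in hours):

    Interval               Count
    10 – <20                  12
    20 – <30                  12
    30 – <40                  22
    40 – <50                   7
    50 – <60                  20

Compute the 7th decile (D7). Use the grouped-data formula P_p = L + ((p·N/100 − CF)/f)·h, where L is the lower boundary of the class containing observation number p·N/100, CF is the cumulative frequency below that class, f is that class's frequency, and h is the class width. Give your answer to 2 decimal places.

N = 73; target position k = 70/100 · 73 = 51.1.
Cumulative frequencies: 12, 24, 46, 53, 73.
Observation 51.1 falls in the class 40 – <50.
L = 40, CF = 46, f = 7, h = 10.
P70 = 40 + ((51.1 − 46)/7)·10 = 40 + 7.28571 = 47.2857.

47.29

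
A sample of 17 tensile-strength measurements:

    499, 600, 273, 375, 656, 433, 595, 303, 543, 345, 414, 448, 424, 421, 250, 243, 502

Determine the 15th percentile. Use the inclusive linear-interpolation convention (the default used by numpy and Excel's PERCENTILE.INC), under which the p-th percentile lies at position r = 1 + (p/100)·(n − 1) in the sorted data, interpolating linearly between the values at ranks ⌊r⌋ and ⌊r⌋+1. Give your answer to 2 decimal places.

Sorted: 243, 250, 273, 303, 345, 375, 414, 421, 424, 433, 448, 499, 502, 543, 595, 600, 656.
n = 17.
r = 1 + (15/100)·(17 − 1) = 1 + 2.4 = 3.4.
Rank 3 is 273 and rank 4 is 303.
Interpolate: 273 + 0.4·(303 − 273) = 273 + 0.4·30 = 285.

285.00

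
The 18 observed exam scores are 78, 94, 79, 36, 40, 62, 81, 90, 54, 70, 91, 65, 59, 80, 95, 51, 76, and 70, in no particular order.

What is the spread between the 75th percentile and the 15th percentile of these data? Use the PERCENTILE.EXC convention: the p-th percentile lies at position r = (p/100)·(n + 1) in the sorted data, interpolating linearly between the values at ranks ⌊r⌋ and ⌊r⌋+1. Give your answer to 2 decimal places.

33.90

Sorted: 36, 40, 51, 54, 59, 62, 65, 70, 70, 76, 78, 79, 80, 81, 90, 91, 94, 95.
n = 18.
P15: r = 2.85; ranks 2–3 are 40, 51; interpolating gives 49.35.
P75: r = 14.25; ranks 14–15 are 81, 90; interpolating gives 83.25.
Difference: 83.25 − 49.35 = 33.9.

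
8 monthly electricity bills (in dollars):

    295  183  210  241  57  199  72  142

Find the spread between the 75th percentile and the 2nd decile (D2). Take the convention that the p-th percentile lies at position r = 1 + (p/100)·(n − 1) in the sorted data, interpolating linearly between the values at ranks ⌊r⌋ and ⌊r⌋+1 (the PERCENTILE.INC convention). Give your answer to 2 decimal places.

Sorted: 57, 72, 142, 183, 199, 210, 241, 295.
n = 8.
P20: r = 2.4; ranks 2–3 are 72, 142; interpolating gives 100.
P75: r = 6.25; ranks 6–7 are 210, 241; interpolating gives 217.75.
Difference: 217.75 − 100 = 117.75.

117.75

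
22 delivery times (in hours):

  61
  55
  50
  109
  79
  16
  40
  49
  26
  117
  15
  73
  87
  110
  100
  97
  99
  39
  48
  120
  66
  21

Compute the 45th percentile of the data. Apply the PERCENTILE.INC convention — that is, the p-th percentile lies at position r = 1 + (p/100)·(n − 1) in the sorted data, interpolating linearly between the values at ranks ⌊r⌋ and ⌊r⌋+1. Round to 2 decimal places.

57.70

Sorted: 15, 16, 21, 26, 39, 40, 48, 49, 50, 55, 61, 66, 73, 79, 87, 97, 99, 100, 109, 110, 117, 120.
n = 22.
r = 1 + (45/100)·(22 − 1) = 1 + 9.45 = 10.45.
Rank 10 is 55 and rank 11 is 61.
Interpolate: 55 + 0.45·(61 − 55) = 55 + 0.45·6 = 57.7.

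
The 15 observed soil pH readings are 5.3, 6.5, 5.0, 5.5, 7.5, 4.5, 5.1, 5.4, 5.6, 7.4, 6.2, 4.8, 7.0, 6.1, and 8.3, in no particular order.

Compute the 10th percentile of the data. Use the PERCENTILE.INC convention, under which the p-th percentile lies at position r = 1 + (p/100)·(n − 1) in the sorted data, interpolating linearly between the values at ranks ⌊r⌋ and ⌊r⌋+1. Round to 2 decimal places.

4.88

Sorted: 4.5, 4.8, 5.0, 5.1, 5.3, 5.4, 5.5, 5.6, 6.1, 6.2, 6.5, 7.0, 7.4, 7.5, 8.3.
n = 15.
r = 1 + (10/100)·(15 − 1) = 1 + 1.4 = 2.4.
Rank 2 is 4.8 and rank 3 is 5.0.
Interpolate: 4.8 + 0.4·(5.0 − 4.8) = 4.8 + 0.4·0.2 = 4.88.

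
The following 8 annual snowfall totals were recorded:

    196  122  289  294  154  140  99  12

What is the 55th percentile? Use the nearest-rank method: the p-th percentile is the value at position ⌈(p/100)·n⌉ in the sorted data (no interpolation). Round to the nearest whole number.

Sorted: 12, 99, 122, 140, 154, 196, 289, 294.
n = 8.
Position = ⌈55/100 · 8⌉ = ⌈4.4⌉ = 5.
The value at rank 5 is 154.

154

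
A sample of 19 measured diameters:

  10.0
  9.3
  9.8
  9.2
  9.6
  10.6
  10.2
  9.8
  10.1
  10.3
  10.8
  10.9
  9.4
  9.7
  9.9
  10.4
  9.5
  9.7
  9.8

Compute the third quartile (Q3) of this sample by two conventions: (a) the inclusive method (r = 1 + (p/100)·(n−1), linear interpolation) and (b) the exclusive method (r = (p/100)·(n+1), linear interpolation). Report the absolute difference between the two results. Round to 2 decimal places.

0.05

Sorted: 9.2, 9.3, 9.4, 9.5, 9.6, 9.7, 9.7, 9.8, 9.8, 9.8, 9.9, 10.0, 10.1, 10.2, 10.3, 10.4, 10.6, 10.8, 10.9.
n = 19.
(a) r = 14.5; between ranks 14 (10.2) and 15 (10.3): 10.25.
(b) r = 15 → value at rank 15 = 10.3.
|10.25 − 10.3| = 0.05.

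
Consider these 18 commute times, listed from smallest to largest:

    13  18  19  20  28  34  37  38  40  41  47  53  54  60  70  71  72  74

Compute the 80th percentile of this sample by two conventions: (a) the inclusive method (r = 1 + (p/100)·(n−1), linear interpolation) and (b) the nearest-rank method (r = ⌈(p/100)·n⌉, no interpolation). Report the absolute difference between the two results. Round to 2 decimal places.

4.00

n = 18.
(a) r = 14.6; between ranks 14 (60) and 15 (70): 66.
(b) the nearest-rank method: rank 15 → 70.
|66 − 70| = 4.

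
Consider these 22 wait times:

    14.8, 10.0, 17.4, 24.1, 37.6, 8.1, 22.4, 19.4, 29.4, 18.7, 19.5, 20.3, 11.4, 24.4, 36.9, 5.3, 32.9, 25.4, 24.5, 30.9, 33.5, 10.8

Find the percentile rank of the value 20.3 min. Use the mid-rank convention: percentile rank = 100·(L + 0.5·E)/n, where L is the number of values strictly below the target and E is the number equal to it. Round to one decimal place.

Sorted: 5.3, 8.1, 10.0, 10.8, 11.4, 14.8, 17.4, 18.7, 19.4, 19.5, 20.3, 22.4, 24.1, 24.4, 24.5, 25.4, 29.4, 30.9, 32.9, 33.5, 36.9, 37.6.
Count below 20.3: L = 10; count equal: E = 1; n = 22.
Percentile rank = 100·(10 + 0.5·1)/22 = 100·10.5/22 = 47.73.

47.7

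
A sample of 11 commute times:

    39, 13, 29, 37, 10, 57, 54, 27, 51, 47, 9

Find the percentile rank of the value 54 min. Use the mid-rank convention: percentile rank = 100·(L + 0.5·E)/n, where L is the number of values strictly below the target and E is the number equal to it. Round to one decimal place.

86.4

Sorted: 9, 10, 13, 27, 29, 37, 39, 47, 51, 54, 57.
Count below 54: L = 9; count equal: E = 1; n = 11.
Percentile rank = 100·(9 + 0.5·1)/11 = 100·9.5/11 = 86.36.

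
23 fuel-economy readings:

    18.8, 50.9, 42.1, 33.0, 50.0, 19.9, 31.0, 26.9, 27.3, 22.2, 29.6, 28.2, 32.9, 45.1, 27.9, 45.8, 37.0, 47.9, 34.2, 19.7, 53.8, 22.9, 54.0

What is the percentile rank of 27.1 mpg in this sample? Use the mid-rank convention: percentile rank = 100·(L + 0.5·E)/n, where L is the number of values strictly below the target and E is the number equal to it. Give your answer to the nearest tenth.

26.1

Sorted: 18.8, 19.7, 19.9, 22.2, 22.9, 26.9, 27.3, 27.9, 28.2, 29.6, 31.0, 32.9, 33.0, 34.2, 37.0, 42.1, 45.1, 45.8, 47.9, 50.0, 50.9, 53.8, 54.0.
Count below 27.1: L = 6; count equal: E = 0; n = 23.
Percentile rank = 100·(6 + 0.5·0)/23 = 100·6/23 = 26.09.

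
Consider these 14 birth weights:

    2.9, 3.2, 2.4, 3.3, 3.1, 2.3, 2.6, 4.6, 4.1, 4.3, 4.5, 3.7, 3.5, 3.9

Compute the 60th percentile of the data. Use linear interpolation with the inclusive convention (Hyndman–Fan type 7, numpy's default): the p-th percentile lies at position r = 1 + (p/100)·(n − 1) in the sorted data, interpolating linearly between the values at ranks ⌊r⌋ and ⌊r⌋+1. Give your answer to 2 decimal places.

Sorted: 2.3, 2.4, 2.6, 2.9, 3.1, 3.2, 3.3, 3.5, 3.7, 3.9, 4.1, 4.3, 4.5, 4.6.
n = 14.
r = 1 + (60/100)·(14 − 1) = 1 + 7.8 = 8.8.
Rank 8 is 3.5 and rank 9 is 3.7.
Interpolate: 3.5 + 0.8·(3.7 − 3.5) = 3.5 + 0.8·0.2 = 3.66.

3.66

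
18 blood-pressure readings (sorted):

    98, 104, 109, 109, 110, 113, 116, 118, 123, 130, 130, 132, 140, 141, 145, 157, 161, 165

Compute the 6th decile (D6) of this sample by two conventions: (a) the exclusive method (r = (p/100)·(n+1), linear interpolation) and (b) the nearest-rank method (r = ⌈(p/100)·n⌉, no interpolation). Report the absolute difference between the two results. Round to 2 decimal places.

0.80

n = 18.
(a) r = 11.4; between ranks 11 (130) and 12 (132): 130.8.
(b) the nearest-rank method: rank 11 → 130.
|130.8 − 130| = 0.8.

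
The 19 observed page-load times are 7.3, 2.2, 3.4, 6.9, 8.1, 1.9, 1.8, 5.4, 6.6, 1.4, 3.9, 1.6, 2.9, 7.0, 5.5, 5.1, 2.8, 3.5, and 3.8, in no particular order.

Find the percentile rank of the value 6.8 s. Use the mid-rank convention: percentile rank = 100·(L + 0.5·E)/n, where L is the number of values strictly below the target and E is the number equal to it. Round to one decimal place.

78.9

Sorted: 1.4, 1.6, 1.8, 1.9, 2.2, 2.8, 2.9, 3.4, 3.5, 3.8, 3.9, 5.1, 5.4, 5.5, 6.6, 6.9, 7.0, 7.3, 8.1.
Count below 6.8: L = 15; count equal: E = 0; n = 19.
Percentile rank = 100·(15 + 0.5·0)/19 = 100·15/19 = 78.95.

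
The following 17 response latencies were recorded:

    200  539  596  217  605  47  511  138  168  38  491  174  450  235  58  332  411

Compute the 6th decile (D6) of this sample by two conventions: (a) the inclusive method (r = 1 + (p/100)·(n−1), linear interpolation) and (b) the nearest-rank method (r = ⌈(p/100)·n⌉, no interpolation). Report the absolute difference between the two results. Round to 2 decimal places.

Sorted: 38, 47, 58, 138, 168, 174, 200, 217, 235, 332, 411, 450, 491, 511, 539, 596, 605.
n = 17.
(a) r = 10.6; between ranks 10 (332) and 11 (411): 379.4.
(b) the nearest-rank method: rank 11 → 411.
|379.4 − 411| = 31.6.

31.60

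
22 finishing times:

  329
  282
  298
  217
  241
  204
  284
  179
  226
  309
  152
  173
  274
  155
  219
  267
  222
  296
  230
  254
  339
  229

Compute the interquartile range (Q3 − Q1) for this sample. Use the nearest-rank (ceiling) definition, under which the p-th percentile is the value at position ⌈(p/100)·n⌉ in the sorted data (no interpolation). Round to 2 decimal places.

Sorted: 152, 155, 173, 179, 204, 217, 219, 222, 226, 229, 230, 241, 254, 267, 274, 282, 284, 296, 298, 309, 329, 339.
n = 22.
P25: rank ⌈25/100·22⌉ = 6 → 217.
P75: rank ⌈75/100·22⌉ = 17 → 284.
Difference: 284 − 217 = 67.

67.00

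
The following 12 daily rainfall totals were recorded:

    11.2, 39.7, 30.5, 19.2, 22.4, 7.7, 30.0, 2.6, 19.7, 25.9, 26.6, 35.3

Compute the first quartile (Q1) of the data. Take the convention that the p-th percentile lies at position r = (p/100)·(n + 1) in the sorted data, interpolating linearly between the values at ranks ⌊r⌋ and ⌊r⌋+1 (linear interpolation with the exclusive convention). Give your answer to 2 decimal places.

Sorted: 2.6, 7.7, 11.2, 19.2, 19.7, 22.4, 25.9, 26.6, 30.0, 30.5, 35.3, 39.7.
n = 12.
r = (25/100)·(12 + 1) = 3.25.
Rank 3 is 11.2 and rank 4 is 19.2.
Interpolate: 11.2 + 0.25·(19.2 − 11.2) = 11.2 + 0.25·8 = 13.2.

13.20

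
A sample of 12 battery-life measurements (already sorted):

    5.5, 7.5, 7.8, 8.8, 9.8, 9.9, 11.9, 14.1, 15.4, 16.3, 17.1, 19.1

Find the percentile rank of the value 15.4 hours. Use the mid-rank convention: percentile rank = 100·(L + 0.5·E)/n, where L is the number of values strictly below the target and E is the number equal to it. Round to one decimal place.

Count below 15.4: L = 8; count equal: E = 1; n = 12.
Percentile rank = 100·(8 + 0.5·1)/12 = 100·8.5/12 = 70.83.

70.8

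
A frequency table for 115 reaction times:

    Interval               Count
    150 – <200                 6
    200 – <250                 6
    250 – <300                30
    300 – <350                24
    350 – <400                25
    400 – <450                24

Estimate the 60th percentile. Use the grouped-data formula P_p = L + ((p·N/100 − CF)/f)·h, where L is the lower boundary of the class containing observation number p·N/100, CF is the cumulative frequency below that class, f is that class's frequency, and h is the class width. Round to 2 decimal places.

356.00

N = 115; target position k = 60/100 · 115 = 69.
Cumulative frequencies: 6, 12, 42, 66, 91, 115.
Observation 69 falls in the class 350 – <400.
L = 350, CF = 66, f = 25, h = 50.
P60 = 350 + ((69 − 66)/25)·50 = 350 + 6 = 356.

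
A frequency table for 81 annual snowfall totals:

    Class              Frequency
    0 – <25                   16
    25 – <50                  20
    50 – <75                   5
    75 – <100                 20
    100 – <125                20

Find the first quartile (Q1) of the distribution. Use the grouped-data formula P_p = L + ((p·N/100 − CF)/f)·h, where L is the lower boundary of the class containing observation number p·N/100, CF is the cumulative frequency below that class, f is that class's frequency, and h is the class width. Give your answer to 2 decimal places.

30.31

N = 81; target position k = 25/100 · 81 = 20.25.
Cumulative frequencies: 16, 36, 41, 61, 81.
Observation 20.25 falls in the class 25 – <50.
L = 25, CF = 16, f = 20, h = 25.
P25 = 25 + ((20.25 − 16)/20)·25 = 25 + 5.3125 = 30.3125.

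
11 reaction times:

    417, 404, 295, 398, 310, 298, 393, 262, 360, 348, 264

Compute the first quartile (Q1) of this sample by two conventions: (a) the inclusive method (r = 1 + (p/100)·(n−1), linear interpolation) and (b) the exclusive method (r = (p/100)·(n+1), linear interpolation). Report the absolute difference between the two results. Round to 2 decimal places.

1.50

Sorted: 262, 264, 295, 298, 310, 348, 360, 393, 398, 404, 417.
n = 11.
(a) r = 3.5; between ranks 3 (295) and 4 (298): 296.5.
(b) r = 3 → value at rank 3 = 295.
|296.5 − 295| = 1.5.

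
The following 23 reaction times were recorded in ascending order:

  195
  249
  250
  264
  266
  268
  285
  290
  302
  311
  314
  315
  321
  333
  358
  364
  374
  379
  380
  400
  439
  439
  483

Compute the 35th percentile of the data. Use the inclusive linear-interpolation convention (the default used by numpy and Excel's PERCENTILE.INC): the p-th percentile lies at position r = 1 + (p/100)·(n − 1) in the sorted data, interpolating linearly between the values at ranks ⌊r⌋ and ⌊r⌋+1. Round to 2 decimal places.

298.40

n = 23.
r = 1 + (35/100)·(23 − 1) = 1 + 7.7 = 8.7.
Rank 8 is 290 and rank 9 is 302.
Interpolate: 290 + 0.7·(302 − 290) = 290 + 0.7·12 = 298.4.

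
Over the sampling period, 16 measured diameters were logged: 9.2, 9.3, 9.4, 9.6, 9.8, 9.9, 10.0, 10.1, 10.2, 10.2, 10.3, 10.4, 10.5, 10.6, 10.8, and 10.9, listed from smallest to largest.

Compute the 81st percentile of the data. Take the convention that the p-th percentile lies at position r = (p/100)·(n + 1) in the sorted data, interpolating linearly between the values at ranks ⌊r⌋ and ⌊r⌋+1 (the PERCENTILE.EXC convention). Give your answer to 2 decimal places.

10.58

n = 16.
r = (81/100)·(16 + 1) = 13.77.
Rank 13 is 10.5 and rank 14 is 10.6.
Interpolate: 10.5 + 0.77·(10.6 − 10.5) = 10.5 + 0.77·0.1 = 10.577.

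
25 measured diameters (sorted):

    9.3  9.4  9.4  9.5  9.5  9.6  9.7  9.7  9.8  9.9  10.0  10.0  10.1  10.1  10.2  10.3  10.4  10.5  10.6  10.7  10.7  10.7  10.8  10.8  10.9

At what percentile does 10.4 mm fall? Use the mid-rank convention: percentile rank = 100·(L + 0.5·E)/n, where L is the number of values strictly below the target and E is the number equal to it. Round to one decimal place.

Count below 10.4: L = 16; count equal: E = 1; n = 25.
Percentile rank = 100·(16 + 0.5·1)/25 = 100·16.5/25 = 66.

66.0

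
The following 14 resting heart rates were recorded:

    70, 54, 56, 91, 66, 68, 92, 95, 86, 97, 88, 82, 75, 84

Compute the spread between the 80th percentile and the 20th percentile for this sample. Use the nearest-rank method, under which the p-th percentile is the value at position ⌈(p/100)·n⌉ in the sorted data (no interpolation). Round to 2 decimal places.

Sorted: 54, 56, 66, 68, 70, 75, 82, 84, 86, 88, 91, 92, 95, 97.
n = 14.
P20: rank ⌈20/100·14⌉ = 3 → 66.
P80: rank ⌈80/100·14⌉ = 12 → 92.
Difference: 92 − 66 = 26.

26.00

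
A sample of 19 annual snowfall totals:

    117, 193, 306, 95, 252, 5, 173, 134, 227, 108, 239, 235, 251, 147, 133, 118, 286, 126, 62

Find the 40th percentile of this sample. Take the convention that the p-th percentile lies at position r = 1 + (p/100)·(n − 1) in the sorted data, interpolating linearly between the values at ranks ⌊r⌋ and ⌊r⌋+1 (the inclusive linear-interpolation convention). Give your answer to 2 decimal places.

133.20

Sorted: 5, 62, 95, 108, 117, 118, 126, 133, 134, 147, 173, 193, 227, 235, 239, 251, 252, 286, 306.
n = 19.
r = 1 + (40/100)·(19 − 1) = 1 + 7.2 = 8.2.
Rank 8 is 133 and rank 9 is 134.
Interpolate: 133 + 0.2·(134 − 133) = 133 + 0.2·1 = 133.2.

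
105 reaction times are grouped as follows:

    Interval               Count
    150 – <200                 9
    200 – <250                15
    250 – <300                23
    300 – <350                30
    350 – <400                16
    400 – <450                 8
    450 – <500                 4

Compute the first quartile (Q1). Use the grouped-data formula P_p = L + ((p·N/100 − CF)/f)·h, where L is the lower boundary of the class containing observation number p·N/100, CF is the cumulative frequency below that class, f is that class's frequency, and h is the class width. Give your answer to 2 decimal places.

N = 105; target position k = 25/100 · 105 = 26.25.
Cumulative frequencies: 9, 24, 47, 77, 93, 101, 105.
Observation 26.25 falls in the class 250 – <300.
L = 250, CF = 24, f = 23, h = 50.
P25 = 250 + ((26.25 − 24)/23)·50 = 250 + 4.8913 = 254.891.

254.89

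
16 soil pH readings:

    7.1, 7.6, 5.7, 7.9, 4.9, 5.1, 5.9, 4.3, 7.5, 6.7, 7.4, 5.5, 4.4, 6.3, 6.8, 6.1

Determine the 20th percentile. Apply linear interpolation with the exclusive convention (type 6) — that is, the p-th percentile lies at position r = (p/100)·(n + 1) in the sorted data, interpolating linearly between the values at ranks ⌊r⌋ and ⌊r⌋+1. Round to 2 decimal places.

4.98

Sorted: 4.3, 4.4, 4.9, 5.1, 5.5, 5.7, 5.9, 6.1, 6.3, 6.7, 6.8, 7.1, 7.4, 7.5, 7.6, 7.9.
n = 16.
r = (20/100)·(16 + 1) = 3.4.
Rank 3 is 4.9 and rank 4 is 5.1.
Interpolate: 4.9 + 0.4·(5.1 − 4.9) = 4.9 + 0.4·0.2 = 4.98.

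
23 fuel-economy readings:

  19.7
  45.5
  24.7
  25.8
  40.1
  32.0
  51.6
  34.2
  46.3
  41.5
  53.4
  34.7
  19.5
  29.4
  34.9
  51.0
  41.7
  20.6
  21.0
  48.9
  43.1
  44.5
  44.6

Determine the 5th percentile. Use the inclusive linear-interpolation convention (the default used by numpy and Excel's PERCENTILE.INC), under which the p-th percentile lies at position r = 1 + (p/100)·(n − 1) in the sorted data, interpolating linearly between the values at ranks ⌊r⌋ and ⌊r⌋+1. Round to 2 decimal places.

Sorted: 19.5, 19.7, 20.6, 21.0, 24.7, 25.8, 29.4, 32.0, 34.2, 34.7, 34.9, 40.1, 41.5, 41.7, 43.1, 44.5, 44.6, 45.5, 46.3, 48.9, 51.0, 51.6, 53.4.
n = 23.
r = 1 + (5/100)·(23 − 1) = 1 + 1.1 = 2.1.
Rank 2 is 19.7 and rank 3 is 20.6.
Interpolate: 19.7 + 0.1·(20.6 − 19.7) = 19.7 + 0.1·0.9 = 19.79.

19.79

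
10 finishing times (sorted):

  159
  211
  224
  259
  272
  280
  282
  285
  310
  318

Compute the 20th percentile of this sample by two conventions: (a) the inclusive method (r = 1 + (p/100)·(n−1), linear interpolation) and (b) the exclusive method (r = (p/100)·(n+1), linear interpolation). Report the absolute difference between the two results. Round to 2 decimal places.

n = 10.
(a) r = 2.8; between ranks 2 (211) and 3 (224): 221.4.
(b) r = 2.2; between ranks 2 (211) and 3 (224): 213.6.
|221.4 − 213.6| = 7.8.

7.80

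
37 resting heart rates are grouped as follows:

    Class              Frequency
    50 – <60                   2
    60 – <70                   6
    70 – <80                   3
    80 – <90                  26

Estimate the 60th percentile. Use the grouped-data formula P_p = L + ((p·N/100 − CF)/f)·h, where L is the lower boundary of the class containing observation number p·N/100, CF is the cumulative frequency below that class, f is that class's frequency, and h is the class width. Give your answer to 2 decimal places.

N = 37; target position k = 60/100 · 37 = 22.2.
Cumulative frequencies: 2, 8, 11, 37.
Observation 22.2 falls in the class 80 – <90.
L = 80, CF = 11, f = 26, h = 10.
P60 = 80 + ((22.2 − 11)/26)·10 = 80 + 4.30769 = 84.3077.

84.31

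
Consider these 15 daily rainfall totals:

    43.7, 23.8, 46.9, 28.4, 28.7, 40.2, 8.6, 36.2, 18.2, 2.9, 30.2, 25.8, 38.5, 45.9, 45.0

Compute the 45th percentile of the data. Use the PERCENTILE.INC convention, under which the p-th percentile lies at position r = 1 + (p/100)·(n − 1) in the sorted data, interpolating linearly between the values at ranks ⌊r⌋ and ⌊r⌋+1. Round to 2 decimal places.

29.15

Sorted: 2.9, 8.6, 18.2, 23.8, 25.8, 28.4, 28.7, 30.2, 36.2, 38.5, 40.2, 43.7, 45.0, 45.9, 46.9.
n = 15.
r = 1 + (45/100)·(15 − 1) = 1 + 6.3 = 7.3.
Rank 7 is 28.7 and rank 8 is 30.2.
Interpolate: 28.7 + 0.3·(30.2 − 28.7) = 28.7 + 0.3·1.5 = 29.15.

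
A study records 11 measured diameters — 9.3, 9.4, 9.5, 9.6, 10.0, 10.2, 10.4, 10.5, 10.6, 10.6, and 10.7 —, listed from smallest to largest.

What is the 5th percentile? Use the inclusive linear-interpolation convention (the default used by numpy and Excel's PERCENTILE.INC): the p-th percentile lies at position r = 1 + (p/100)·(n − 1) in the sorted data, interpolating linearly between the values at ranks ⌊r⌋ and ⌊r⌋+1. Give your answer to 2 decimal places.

9.35

n = 11.
r = 1 + (5/100)·(11 − 1) = 1 + 0.5 = 1.5.
Rank 1 is 9.3 and rank 2 is 9.4.
Interpolate: 9.3 + 0.5·(9.4 − 9.3) = 9.3 + 0.5·0.1 = 9.35.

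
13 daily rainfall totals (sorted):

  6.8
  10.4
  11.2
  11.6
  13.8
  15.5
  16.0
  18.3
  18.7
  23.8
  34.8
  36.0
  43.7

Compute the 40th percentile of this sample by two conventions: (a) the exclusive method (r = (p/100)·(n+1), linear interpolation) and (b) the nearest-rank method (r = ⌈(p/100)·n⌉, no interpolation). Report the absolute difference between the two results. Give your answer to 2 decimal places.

0.68

n = 13.
(a) r = 5.6; between ranks 5 (13.8) and 6 (15.5): 14.82.
(b) the nearest-rank method: rank 6 → 15.5.
|14.82 − 15.5| = 0.68.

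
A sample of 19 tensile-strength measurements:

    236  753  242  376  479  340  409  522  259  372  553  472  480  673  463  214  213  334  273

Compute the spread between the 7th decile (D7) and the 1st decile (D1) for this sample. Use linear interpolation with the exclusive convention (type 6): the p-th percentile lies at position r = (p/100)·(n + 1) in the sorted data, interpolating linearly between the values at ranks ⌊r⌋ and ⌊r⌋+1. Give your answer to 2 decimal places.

Sorted: 213, 214, 236, 242, 259, 273, 334, 340, 372, 376, 409, 463, 472, 479, 480, 522, 553, 673, 753.
n = 19.
P10: r = 2 (integer) → 214.
P70: r = 14 (integer) → 479.
Difference: 479 − 214 = 265.

265.00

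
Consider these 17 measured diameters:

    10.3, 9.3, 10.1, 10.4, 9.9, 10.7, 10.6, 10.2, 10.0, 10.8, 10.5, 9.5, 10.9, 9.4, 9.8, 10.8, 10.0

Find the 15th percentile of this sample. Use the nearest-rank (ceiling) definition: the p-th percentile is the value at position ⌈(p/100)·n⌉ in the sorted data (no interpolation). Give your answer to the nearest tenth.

Sorted: 9.3, 9.4, 9.5, 9.8, 9.9, 10.0, 10.0, 10.1, 10.2, 10.3, 10.4, 10.5, 10.6, 10.7, 10.8, 10.8, 10.9.
n = 17.
Position = ⌈15/100 · 17⌉ = ⌈2.55⌉ = 3.
The value at rank 3 is 9.5.

9.5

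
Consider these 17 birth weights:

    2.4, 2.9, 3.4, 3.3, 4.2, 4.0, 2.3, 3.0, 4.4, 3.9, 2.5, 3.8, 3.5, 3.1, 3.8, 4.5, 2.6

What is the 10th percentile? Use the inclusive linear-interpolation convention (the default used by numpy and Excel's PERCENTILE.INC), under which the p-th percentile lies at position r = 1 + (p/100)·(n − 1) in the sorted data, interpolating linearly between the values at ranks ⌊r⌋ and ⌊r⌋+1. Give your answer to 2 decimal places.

2.46

Sorted: 2.3, 2.4, 2.5, 2.6, 2.9, 3.0, 3.1, 3.3, 3.4, 3.5, 3.8, 3.8, 3.9, 4.0, 4.2, 4.4, 4.5.
n = 17.
r = 1 + (10/100)·(17 − 1) = 1 + 1.6 = 2.6.
Rank 2 is 2.4 and rank 3 is 2.5.
Interpolate: 2.4 + 0.6·(2.5 − 2.4) = 2.4 + 0.6·0.1 = 2.46.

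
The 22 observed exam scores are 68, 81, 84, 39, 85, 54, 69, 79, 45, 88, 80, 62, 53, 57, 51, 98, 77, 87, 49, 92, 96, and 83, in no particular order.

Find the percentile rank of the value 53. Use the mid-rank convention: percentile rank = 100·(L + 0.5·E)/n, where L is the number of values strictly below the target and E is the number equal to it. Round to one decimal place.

20.5

Sorted: 39, 45, 49, 51, 53, 54, 57, 62, 68, 69, 77, 79, 80, 81, 83, 84, 85, 87, 88, 92, 96, 98.
Count below 53: L = 4; count equal: E = 1; n = 22.
Percentile rank = 100·(4 + 0.5·1)/22 = 100·4.5/22 = 20.45.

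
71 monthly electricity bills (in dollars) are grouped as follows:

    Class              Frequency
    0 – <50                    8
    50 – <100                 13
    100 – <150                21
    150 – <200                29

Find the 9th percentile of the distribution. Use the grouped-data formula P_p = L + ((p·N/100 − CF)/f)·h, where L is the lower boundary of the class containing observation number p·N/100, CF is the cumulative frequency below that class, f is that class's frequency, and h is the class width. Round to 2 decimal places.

39.94

N = 71; target position k = 9/100 · 71 = 6.39.
Cumulative frequencies: 8, 21, 42, 71.
Observation 6.39 falls in the class 0 – <50.
L = 0, CF = 0, f = 8, h = 50.
P9 = 0 + ((6.39 − 0)/8)·50 = 0 + 39.9375 = 39.9375.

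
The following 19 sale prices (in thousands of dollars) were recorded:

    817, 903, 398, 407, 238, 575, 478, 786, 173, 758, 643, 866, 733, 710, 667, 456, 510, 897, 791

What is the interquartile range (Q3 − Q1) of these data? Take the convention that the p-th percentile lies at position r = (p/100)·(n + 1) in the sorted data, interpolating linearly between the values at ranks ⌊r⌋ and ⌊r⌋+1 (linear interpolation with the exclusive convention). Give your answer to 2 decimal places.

335.00

Sorted: 173, 238, 398, 407, 456, 478, 510, 575, 643, 667, 710, 733, 758, 786, 791, 817, 866, 897, 903.
n = 19.
P25: r = 5 (integer) → 456.
P75: r = 15 (integer) → 791.
Difference: 791 − 456 = 335.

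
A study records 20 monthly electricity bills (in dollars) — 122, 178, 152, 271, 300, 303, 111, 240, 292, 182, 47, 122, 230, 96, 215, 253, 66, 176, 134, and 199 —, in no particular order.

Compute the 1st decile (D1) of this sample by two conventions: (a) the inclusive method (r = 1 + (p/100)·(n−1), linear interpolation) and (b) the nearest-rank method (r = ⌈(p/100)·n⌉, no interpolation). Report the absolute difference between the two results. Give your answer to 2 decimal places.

27.00

Sorted: 47, 66, 96, 111, 122, 122, 134, 152, 176, 178, 182, 199, 215, 230, 240, 253, 271, 292, 300, 303.
n = 20.
(a) r = 2.9; between ranks 2 (66) and 3 (96): 93.
(b) the nearest-rank method: rank 2 → 66.
|93 − 66| = 27.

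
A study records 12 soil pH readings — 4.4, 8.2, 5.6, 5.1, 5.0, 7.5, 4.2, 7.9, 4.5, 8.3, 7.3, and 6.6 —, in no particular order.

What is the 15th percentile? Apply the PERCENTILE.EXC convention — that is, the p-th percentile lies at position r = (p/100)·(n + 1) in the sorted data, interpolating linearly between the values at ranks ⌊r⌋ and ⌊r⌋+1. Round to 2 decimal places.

4.39

Sorted: 4.2, 4.4, 4.5, 5.0, 5.1, 5.6, 6.6, 7.3, 7.5, 7.9, 8.2, 8.3.
n = 12.
r = (15/100)·(12 + 1) = 1.95.
Rank 1 is 4.2 and rank 2 is 4.4.
Interpolate: 4.2 + 0.95·(4.4 − 4.2) = 4.2 + 0.95·0.2 = 4.39.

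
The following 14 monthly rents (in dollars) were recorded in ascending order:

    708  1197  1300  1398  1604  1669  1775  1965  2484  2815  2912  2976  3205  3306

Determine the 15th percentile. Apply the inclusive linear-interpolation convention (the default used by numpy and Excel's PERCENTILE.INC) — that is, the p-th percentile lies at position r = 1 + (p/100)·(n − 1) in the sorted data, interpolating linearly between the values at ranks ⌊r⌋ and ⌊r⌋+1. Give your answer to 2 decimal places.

n = 14.
r = 1 + (15/100)·(14 − 1) = 1 + 1.95 = 2.95.
Rank 2 is 1197 and rank 3 is 1300.
Interpolate: 1197 + 0.95·(1300 − 1197) = 1197 + 0.95·103 = 1294.85.

1294.85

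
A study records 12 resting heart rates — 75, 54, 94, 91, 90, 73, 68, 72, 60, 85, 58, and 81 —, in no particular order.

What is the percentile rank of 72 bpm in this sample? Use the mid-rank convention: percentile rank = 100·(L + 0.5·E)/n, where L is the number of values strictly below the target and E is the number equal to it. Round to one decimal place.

37.5

Sorted: 54, 58, 60, 68, 72, 73, 75, 81, 85, 90, 91, 94.
Count below 72: L = 4; count equal: E = 1; n = 12.
Percentile rank = 100·(4 + 0.5·1)/12 = 100·4.5/12 = 37.5.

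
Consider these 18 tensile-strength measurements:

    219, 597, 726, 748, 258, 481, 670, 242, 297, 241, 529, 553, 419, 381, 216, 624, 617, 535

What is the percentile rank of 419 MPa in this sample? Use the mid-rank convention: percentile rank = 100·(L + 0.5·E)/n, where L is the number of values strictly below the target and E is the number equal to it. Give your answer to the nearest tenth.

Sorted: 216, 219, 241, 242, 258, 297, 381, 419, 481, 529, 535, 553, 597, 617, 624, 670, 726, 748.
Count below 419: L = 7; count equal: E = 1; n = 18.
Percentile rank = 100·(7 + 0.5·1)/18 = 100·7.5/18 = 41.67.

41.7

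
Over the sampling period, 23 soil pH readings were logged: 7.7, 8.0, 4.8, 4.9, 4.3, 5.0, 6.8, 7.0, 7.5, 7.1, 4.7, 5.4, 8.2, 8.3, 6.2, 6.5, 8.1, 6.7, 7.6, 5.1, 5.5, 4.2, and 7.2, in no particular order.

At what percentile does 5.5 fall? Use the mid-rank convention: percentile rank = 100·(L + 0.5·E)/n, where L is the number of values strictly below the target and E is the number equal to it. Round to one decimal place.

Sorted: 4.2, 4.3, 4.7, 4.8, 4.9, 5.0, 5.1, 5.4, 5.5, 6.2, 6.5, 6.7, 6.8, 7.0, 7.1, 7.2, 7.5, 7.6, 7.7, 8.0, 8.1, 8.2, 8.3.
Count below 5.5: L = 8; count equal: E = 1; n = 23.
Percentile rank = 100·(8 + 0.5·1)/23 = 100·8.5/23 = 36.96.

37.0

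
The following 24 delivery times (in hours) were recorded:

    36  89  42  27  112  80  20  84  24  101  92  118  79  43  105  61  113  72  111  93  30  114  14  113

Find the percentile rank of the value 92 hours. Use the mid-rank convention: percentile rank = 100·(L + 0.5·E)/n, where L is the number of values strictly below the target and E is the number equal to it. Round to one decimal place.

60.4

Sorted: 14, 20, 24, 27, 30, 36, 42, 43, 61, 72, 79, 80, 84, 89, 92, 93, 101, 105, 111, 112, 113, 113, 114, 118.
Count below 92: L = 14; count equal: E = 1; n = 24.
Percentile rank = 100·(14 + 0.5·1)/24 = 100·14.5/24 = 60.42.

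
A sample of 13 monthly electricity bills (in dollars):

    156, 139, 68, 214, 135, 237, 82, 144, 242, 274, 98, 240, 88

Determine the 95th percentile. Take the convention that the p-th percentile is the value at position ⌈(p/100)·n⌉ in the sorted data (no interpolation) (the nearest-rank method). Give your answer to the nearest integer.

Sorted: 68, 82, 88, 98, 135, 139, 144, 156, 214, 237, 240, 242, 274.
n = 13.
Position = ⌈95/100 · 13⌉ = ⌈12.35⌉ = 13.
The value at rank 13 is 274.

274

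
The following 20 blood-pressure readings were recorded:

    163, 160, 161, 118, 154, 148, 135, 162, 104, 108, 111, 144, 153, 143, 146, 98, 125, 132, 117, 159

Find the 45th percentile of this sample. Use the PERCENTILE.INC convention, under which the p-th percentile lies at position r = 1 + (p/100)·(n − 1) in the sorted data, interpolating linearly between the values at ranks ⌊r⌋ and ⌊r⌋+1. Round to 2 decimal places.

139.40

Sorted: 98, 104, 108, 111, 117, 118, 125, 132, 135, 143, 144, 146, 148, 153, 154, 159, 160, 161, 162, 163.
n = 20.
r = 1 + (45/100)·(20 − 1) = 1 + 8.55 = 9.55.
Rank 9 is 135 and rank 10 is 143.
Interpolate: 135 + 0.55·(143 − 135) = 135 + 0.55·8 = 139.4.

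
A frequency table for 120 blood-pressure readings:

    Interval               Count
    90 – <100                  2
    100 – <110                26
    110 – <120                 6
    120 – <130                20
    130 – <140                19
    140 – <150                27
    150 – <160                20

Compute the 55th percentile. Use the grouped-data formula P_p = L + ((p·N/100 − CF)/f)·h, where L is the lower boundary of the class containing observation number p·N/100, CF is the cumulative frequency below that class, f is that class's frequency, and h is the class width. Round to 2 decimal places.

136.32

N = 120; target position k = 55/100 · 120 = 66.
Cumulative frequencies: 2, 28, 34, 54, 73, 100, 120.
Observation 66 falls in the class 130 – <140.
L = 130, CF = 54, f = 19, h = 10.
P55 = 130 + ((66 − 54)/19)·10 = 130 + 6.31579 = 136.316.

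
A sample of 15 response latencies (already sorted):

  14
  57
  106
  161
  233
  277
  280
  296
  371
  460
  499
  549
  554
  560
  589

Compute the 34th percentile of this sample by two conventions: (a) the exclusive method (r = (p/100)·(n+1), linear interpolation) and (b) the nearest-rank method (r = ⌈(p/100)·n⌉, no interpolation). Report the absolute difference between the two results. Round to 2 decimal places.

n = 15.
(a) r = 5.44; between ranks 5 (233) and 6 (277): 252.36.
(b) the nearest-rank method: rank 6 → 277.
|252.36 − 277| = 24.64.

24.64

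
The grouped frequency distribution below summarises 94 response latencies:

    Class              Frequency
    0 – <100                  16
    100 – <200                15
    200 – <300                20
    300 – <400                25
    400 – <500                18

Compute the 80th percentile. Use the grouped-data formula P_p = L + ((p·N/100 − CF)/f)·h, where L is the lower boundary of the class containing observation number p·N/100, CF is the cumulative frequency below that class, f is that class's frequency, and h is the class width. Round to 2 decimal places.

396.80

N = 94; target position k = 80/100 · 94 = 75.2.
Cumulative frequencies: 16, 31, 51, 76, 94.
Observation 75.2 falls in the class 300 – <400.
L = 300, CF = 51, f = 25, h = 100.
P80 = 300 + ((75.2 − 51)/25)·100 = 300 + 96.8 = 396.8.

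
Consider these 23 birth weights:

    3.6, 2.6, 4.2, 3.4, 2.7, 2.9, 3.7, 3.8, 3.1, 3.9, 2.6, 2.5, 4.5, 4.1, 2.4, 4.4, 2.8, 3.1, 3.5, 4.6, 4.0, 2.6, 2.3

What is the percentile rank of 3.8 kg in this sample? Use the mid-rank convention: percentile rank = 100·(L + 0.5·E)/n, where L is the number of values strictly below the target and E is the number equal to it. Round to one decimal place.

Sorted: 2.3, 2.4, 2.5, 2.6, 2.6, 2.6, 2.7, 2.8, 2.9, 3.1, 3.1, 3.4, 3.5, 3.6, 3.7, 3.8, 3.9, 4.0, 4.1, 4.2, 4.4, 4.5, 4.6.
Count below 3.8: L = 15; count equal: E = 1; n = 23.
Percentile rank = 100·(15 + 0.5·1)/23 = 100·15.5/23 = 67.39.

67.4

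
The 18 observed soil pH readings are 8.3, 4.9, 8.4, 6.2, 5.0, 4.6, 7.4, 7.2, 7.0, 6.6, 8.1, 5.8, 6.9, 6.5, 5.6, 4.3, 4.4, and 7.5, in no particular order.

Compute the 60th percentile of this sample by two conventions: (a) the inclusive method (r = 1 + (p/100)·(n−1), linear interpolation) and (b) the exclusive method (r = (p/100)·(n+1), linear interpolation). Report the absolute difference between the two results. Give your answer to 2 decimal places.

Sorted: 4.3, 4.4, 4.6, 4.9, 5.0, 5.6, 5.8, 6.2, 6.5, 6.6, 6.9, 7.0, 7.2, 7.4, 7.5, 8.1, 8.3, 8.4.
n = 18.
(a) r = 11.2; between ranks 11 (6.9) and 12 (7.0): 6.92.
(b) r = 11.4; between ranks 11 (6.9) and 12 (7.0): 6.94.
|6.92 − 6.94| = 0.02.

0.02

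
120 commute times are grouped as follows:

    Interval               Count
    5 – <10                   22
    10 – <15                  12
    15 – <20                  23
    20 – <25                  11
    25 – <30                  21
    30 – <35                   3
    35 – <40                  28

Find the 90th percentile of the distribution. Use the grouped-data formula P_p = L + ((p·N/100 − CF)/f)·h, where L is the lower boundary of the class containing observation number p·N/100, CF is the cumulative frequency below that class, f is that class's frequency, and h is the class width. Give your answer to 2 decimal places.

37.86

N = 120; target position k = 90/100 · 120 = 108.
Cumulative frequencies: 22, 34, 57, 68, 89, 92, 120.
Observation 108 falls in the class 35 – <40.
L = 35, CF = 92, f = 28, h = 5.
P90 = 35 + ((108 − 92)/28)·5 = 35 + 2.85714 = 37.8571.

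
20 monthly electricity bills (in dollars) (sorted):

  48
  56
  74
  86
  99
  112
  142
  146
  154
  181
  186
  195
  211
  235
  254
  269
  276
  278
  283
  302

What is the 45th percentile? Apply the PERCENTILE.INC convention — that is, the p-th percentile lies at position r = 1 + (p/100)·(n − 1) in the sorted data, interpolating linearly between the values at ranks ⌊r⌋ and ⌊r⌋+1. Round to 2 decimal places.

168.85

n = 20.
r = 1 + (45/100)·(20 − 1) = 1 + 8.55 = 9.55.
Rank 9 is 154 and rank 10 is 181.
Interpolate: 154 + 0.55·(181 − 154) = 154 + 0.55·27 = 168.85.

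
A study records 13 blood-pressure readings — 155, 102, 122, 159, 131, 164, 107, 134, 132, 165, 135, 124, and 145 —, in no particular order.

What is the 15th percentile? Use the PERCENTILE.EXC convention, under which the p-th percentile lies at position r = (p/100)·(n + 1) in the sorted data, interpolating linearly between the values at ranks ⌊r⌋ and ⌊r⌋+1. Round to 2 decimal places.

108.50

Sorted: 102, 107, 122, 124, 131, 132, 134, 135, 145, 155, 159, 164, 165.
n = 13.
r = (15/100)·(13 + 1) = 2.1.
Rank 2 is 107 and rank 3 is 122.
Interpolate: 107 + 0.1·(122 − 107) = 107 + 0.1·15 = 108.5.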